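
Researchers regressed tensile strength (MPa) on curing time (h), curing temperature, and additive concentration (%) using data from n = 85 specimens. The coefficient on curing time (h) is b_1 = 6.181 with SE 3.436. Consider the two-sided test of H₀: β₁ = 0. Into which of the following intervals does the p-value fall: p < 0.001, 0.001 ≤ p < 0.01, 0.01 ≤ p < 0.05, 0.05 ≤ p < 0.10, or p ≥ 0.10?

0.05 ≤ p < 0.10

t = 6.181 / 3.436 = 1.799.
df = n − k − 1 = 85 − 3 − 1 = 81.
Two-sided p = 2·P(T_{81} > |t|) ≈ 0.0758.
So 0.05 ≤ p < 0.10.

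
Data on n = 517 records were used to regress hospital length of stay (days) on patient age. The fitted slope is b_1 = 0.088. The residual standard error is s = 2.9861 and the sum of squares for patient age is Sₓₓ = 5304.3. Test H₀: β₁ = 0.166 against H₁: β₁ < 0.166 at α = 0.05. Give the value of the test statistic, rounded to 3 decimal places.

SE(b_1) = s/√Sₓₓ = 2.9861/√5304.3 = 0.0410006.
t = (0.088 − 0.166) / 0.0410006 = -1.902.
df = n − 2 = 515.
One-sided p ≈ 0.0288, which is < 0.05, so reject H₀.
There is evidence that the true slope on patient age is below 0.166 days per unit.

t = -1.902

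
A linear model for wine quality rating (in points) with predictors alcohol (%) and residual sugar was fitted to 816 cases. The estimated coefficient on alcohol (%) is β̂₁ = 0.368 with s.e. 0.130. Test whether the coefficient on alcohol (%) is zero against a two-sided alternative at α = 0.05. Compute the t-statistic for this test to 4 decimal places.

t = 2.8308

H₀: β₁ = 0 vs H₁: β₁ ≠ 0.
t = (β̂₁ − β₁⁰)/SE = 0.368 / 0.130 = 2.8308.
df = n − k − 1 = 816 − 2 − 1 = 813.
Two-sided p ≈ 0.0048, which is < 0.05, so reject H₀.
There is evidence that alcohol (%) is associated with wine quality rating, holding the other predictors fixed.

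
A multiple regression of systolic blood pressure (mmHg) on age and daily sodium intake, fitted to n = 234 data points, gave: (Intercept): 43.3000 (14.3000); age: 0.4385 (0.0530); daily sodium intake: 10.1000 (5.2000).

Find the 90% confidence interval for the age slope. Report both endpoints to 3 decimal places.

Read off: b = 0.4385, SE = 0.0530 for age.
df = n − k − 1 = 234 − 2 − 1 = 231.
t* = t_{0.05, 231} = 1.651477.
Margin = t* × SE = 1.651477 × 0.0530 = 0.08753.
CI: 0.4385 ± 0.08753 → (0.351, 0.526).

(0.351, 0.526)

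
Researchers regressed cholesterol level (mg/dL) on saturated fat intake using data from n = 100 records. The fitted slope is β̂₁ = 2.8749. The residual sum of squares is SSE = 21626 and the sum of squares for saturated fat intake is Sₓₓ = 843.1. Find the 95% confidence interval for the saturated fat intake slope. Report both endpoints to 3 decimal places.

MSE = SSE/(n − 2) = 21626/98 = 220.673.
SE(β̂₁) = √(MSE/Sₓₓ) = √(220.673/843.1) = 0.511606.
df = n − 2 = 98.
t* = t_{0.025, 98} = 1.984467.
Margin = t* × SE = 1.984467 × 0.511606 = 1.01527.
CI: 2.8749 ± 1.01527 → (1.860, 3.890).
With 95% confidence, each one-unit increase in saturated fat intake is associated with a change of between 1.860 and 3.890 mg/dL in cholesterol level.

(1.860, 3.890)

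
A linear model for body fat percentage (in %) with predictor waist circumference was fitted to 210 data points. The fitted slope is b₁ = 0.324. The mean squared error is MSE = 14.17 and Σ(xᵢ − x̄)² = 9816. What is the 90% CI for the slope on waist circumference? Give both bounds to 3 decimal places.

(0.261, 0.387)

SE(b₁) = √(MSE/Sₓₓ) = √(14.17/9816) = 0.0379942.
df = n − 2 = 208.
t* = t_{0.05, 208} = 1.652212.
Margin = t* × SE = 1.652212 × 0.0379942 = 0.06277.
CI: 0.324 ± 0.06277 → (0.261, 0.387).
With 90% confidence, each one-unit increase in waist circumference is associated with a change of between 0.261 and 0.387 % in body fat percentage.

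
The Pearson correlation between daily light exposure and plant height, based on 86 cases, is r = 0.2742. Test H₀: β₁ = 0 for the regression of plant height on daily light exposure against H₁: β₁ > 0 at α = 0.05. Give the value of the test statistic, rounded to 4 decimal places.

t = 2.6132

t = r·√(n − 2)/√(1 − r²) = 0.2742·√84/√0.924814 = 2.6132.
df = n − 2 = 84.
One-sided p ≈ 0.0053, which is < 0.05, so reject H₀.
There is evidence of a linear association between daily light exposure and plant height.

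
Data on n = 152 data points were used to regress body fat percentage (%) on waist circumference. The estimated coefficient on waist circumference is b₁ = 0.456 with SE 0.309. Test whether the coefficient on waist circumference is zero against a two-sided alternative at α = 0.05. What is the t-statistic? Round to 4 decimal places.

t = 1.4757

H₀: β₁ = 0 vs H₁: β₁ ≠ 0.
t = (b₁ − β₁⁰)/SE = 0.456 / 0.309 = 1.4757.
df = n − 2 = 152 − 2 = 150.
Two-sided p ≈ 0.1421, which is ≥ 0.05, so fail to reject H₀.
The data do not give significant evidence of an association between waist circumference and body fat percentage.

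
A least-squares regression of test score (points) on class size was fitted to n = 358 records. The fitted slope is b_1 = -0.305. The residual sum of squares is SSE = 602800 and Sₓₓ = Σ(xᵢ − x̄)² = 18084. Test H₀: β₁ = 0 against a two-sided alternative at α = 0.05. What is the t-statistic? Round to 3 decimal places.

MSE = SSE/(n − 2) = 602800/356 = 1693.26.
SE(b_1) = √(MSE/Sₓₓ) = √(1693.26/18084) = 0.305995.
t = -0.305 / 0.305995 = -0.997.
df = n − 2 = 356.
Two-sided p ≈ 0.3196, which is ≥ 0.05, so fail to reject H₀.
The data do not give significant evidence of an association between class size and test score.

t = -0.997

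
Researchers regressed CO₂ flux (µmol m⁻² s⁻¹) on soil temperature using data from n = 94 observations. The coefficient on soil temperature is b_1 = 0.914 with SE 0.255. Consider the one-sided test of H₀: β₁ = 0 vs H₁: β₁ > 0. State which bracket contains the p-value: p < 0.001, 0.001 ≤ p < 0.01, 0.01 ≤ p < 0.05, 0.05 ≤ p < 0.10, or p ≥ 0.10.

p < 0.001

t = 0.914 / 0.255 = 3.584.
df = n − 2 = 94 − 2 = 92.
One-sided p = P(T_{92} > t) ≈ 0.0003.
So p < 0.001.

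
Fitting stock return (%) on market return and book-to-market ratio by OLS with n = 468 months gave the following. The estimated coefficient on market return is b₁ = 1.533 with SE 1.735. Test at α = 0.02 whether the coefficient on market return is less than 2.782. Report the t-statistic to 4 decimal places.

t = -0.7199

H₀: β₁ = 2.782 vs H₁: β₁ < 2.782.
t = (b₁ − β₁⁰)/SE = (1.533 − 2.782) / 1.735 = -0.7199.
df = n − k − 1 = 468 − 2 − 1 = 465.
One-sided p ≈ 0.2360, which is ≥ 0.02, so fail to reject H₀.
The data do not give significant evidence that the true slope on market return is below 2.782 % per unit, holding the other predictors fixed.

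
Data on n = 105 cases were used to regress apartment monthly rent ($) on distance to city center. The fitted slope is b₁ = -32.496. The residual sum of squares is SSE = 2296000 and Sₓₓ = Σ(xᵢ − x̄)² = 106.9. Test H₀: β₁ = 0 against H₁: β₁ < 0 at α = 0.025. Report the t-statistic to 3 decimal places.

MSE = SSE/(n − 2) = 2296000/103 = 22291.3.
SE(b₁) = √(MSE/Sₓₓ) = √(22291.3/106.9) = 14.4404.
t = -32.496 / 14.4404 = -2.250.
df = n − 2 = 103.
One-sided p ≈ 0.0133, which is < 0.025, so reject H₀.
There is evidence that the true slope on distance to city center is negative.

t = -2.250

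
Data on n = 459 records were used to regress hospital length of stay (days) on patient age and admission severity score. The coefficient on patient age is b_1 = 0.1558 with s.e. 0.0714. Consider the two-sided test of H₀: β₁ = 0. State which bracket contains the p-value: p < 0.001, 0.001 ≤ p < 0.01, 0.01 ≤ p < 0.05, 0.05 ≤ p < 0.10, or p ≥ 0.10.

t = 0.1558 / 0.0714 = 2.182.
df = n − k − 1 = 459 − 2 − 1 = 456.
Two-sided p = 2·P(T_{456} > |t|) ≈ 0.0296.
So 0.01 ≤ p < 0.05.

0.01 ≤ p < 0.05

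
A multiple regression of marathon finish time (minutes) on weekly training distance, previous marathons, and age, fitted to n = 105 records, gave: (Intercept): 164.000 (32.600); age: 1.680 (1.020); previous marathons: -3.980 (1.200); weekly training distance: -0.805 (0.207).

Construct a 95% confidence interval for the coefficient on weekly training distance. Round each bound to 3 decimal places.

Read off: b = -0.805, SE = 0.207 for weekly training distance.
df = n − k − 1 = 105 − 3 − 1 = 101.
t* = t_{0.025, 101} = 1.983731.
Margin = t* × SE = 1.983731 × 0.207 = 0.41063.
CI: -0.805 ± 0.41063 → (-1.216, -0.394).

(-1.216, -0.394)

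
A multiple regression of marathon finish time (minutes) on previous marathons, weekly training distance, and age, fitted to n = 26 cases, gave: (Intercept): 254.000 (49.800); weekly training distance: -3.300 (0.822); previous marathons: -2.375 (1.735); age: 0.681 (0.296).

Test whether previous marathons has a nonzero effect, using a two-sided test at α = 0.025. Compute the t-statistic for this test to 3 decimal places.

Read off: b = -2.375, SE = 1.735 for previous marathons.
H₀: β₁ = 0 vs H₁: β₁ ≠ 0.
t = -2.375 / 1.735 = -1.369.
df = n − k − 1 = 26 − 3 − 1 = 22.
Two-sided p ≈ 0.1849, which is ≥ 0.025, so fail to reject H₀.
The data do not give significant evidence of an association between previous marathons and marathon finish time, after adjusting for the other predictors.

t = -1.369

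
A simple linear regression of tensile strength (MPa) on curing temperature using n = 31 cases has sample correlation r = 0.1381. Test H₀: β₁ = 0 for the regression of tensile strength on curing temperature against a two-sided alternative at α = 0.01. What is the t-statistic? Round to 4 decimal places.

t = 0.7509

t = r·√(n − 2)/√(1 − r²) = 0.1381·√29/√0.980928 = 0.7509.
df = n − 2 = 29.
Two-sided p ≈ 0.4588, which is ≥ 0.01, so fail to reject H₀.
The data do not give significant evidence of a linear association between curing temperature and tensile strength.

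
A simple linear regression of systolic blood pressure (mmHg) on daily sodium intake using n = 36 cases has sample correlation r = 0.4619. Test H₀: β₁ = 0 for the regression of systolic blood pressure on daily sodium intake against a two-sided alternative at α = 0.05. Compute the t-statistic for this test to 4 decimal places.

t = 3.0367

t = r·√(n − 2)/√(1 − r²) = 0.4619·√34/√0.786648 = 3.0367.
df = n − 2 = 34.
Two-sided p ≈ 0.0046, which is < 0.05, so reject H₀.
There is evidence of a linear association between daily sodium intake and systolic blood pressure.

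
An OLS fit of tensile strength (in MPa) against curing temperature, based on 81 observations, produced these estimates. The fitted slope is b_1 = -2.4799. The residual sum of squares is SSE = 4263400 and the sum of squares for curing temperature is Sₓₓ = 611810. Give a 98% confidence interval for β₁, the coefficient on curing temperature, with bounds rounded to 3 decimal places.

MSE = SSE/(n − 2) = 4263400/79 = 53967.1.
SE(b_1) = √(MSE/Sₓₓ) = √(53967.1/611810) = 0.297.
df = n − 2 = 79.
t* = t_{0.01, 79} = 2.374482.
Margin = t* × SE = 2.374482 × 0.297 = 0.70522.
CI: -2.4799 ± 0.70522 → (-3.185, -1.775).
With 98% confidence, each one-unit increase in curing temperature is associated with a change of between -3.185 and -1.775 MPa in tensile strength.

(-3.185, -1.775)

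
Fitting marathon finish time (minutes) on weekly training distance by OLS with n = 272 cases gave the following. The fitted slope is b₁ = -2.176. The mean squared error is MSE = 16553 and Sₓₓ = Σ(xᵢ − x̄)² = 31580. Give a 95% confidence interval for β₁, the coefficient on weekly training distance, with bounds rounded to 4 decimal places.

(-3.6014, -0.7506)

SE(b₁) = √(MSE/Sₓₓ) = √(16553/31580) = 0.72399.
df = n − 2 = 270.
t* = t_{0.025, 270} = 1.968789.
Margin = t* × SE = 1.968789 × 0.72399 = 1.425383.
CI: -2.176 ± 1.425383 → (-3.6014, -0.7506).
With 95% confidence, each one-unit increase in weekly training distance is associated with a change of between -3.6014 and -0.7506 minutes in marathon finish time.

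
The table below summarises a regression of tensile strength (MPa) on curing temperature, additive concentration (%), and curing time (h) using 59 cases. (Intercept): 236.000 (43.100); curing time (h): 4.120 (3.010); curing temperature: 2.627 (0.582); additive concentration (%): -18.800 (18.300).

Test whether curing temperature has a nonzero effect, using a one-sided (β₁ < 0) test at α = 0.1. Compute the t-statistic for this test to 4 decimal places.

Read off: b = 2.627, SE = 0.582 for curing temperature.
H₀: β₁ = 0 vs H₁: β₁ < 0.
t = 2.627 / 0.582 = 4.5137.
df = n − k − 1 = 59 − 3 − 1 = 55.
One-sided p ≈ 1.0000, which is ≥ 0.1, so fail to reject H₀.
The data do not give significant evidence that the true slope on curing temperature is negative, holding the other predictors fixed.

t = 4.5137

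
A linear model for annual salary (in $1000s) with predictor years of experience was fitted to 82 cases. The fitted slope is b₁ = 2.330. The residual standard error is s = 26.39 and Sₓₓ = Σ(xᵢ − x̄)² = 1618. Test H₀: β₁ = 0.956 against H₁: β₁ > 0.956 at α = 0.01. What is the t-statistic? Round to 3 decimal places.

t = 2.094

SE(b₁) = s/√Sₓₓ = 26.39/√1618 = 0.65607.
t = (2.330 − 0.956) / 0.65607 = 2.094.
df = n − 2 = 80.
One-sided p ≈ 0.0197, which is ≥ 0.01, so fail to reject H₀.
The data do not give significant evidence that the true slope on years of experience exceeds 0.956 $1000s per unit.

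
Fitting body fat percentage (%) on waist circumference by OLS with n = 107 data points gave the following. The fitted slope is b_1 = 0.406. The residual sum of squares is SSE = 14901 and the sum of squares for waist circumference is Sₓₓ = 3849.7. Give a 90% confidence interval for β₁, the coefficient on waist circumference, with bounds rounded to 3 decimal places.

MSE = SSE/(n − 2) = 14901/105 = 141.914.
SE(b_1) = √(MSE/Sₓₓ) = √(141.914/3849.7) = 0.191999.
df = n − 2 = 105.
t* = t_{0.05, 105} = 1.659495.
Margin = t* × SE = 1.659495 × 0.191999 = 0.31862.
CI: 0.406 ± 0.31862 → (0.087, 0.725).
With 90% confidence, each one-unit increase in waist circumference is associated with a change of between 0.087 and 0.725 % in body fat percentage.

(0.087, 0.725)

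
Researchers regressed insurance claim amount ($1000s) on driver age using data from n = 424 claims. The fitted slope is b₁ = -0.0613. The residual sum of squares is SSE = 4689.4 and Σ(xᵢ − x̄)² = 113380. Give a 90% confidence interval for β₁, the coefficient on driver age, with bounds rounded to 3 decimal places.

MSE = SSE/(n − 2) = 4689.4/422 = 11.1123.
SE(b₁) = √(MSE/Sₓₓ) = √(11.1123/113380) = 0.00989998.
df = n − 2 = 422.
t* = t_{0.05, 422} = 1.648472.
Margin = t* × SE = 1.648472 × 0.00989998 = 0.01632.
CI: -0.0613 ± 0.01632 → (-0.078, -0.045).
With 90% confidence, each one-unit increase in driver age is associated with a change of between -0.078 and -0.045 $1000s in insurance claim amount.

(-0.078, -0.045)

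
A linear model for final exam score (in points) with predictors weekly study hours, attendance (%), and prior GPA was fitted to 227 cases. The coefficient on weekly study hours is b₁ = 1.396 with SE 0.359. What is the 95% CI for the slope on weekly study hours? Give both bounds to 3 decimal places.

(0.689, 2.103)

df = n − k − 1 = 227 − 3 − 1 = 223.
t* = t_{0.025, 223} = 1.970659.
Margin = t* × SE = 1.970659 × 0.359 = 0.70747.
CI: 1.396 ± 0.70747 → (0.689, 2.103).
With 95% confidence, each one-unit increase in weekly study hours is associated with a change of between 0.689 and 2.103 points in final exam score, holding the other predictors fixed.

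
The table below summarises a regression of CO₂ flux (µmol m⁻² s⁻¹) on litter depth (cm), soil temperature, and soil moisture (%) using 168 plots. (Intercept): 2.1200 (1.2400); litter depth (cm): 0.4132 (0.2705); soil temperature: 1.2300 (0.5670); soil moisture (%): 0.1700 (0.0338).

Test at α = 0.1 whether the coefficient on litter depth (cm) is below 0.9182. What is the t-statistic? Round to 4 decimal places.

Read off: b = 0.4132, SE = 0.2705 for litter depth (cm).
H₀: β₁ = 0.9182 vs H₁: β₁ < 0.9182.
t = (0.4132 − 0.9182) / 0.2705 = -1.8669.
df = n − k − 1 = 168 − 3 − 1 = 164.
One-sided p ≈ 0.0318, which is < 0.1, so reject H₀.
There is evidence that the true slope on litter depth (cm) is below 0.9182 µmol m⁻² s⁻¹ per unit, holding the other predictors fixed.

t = -1.8669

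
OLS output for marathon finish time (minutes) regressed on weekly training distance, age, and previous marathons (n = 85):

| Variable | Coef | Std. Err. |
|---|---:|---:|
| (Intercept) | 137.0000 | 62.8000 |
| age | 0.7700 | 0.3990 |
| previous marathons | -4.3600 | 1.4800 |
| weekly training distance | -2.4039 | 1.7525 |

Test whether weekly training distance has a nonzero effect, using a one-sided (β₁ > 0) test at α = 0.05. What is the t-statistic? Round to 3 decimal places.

t = -1.372

Read off: b = -2.4039, SE = 1.7525 for weekly training distance.
H₀: β₁ = 0 vs H₁: β₁ > 0.
t = -2.4039 / 1.7525 = -1.372.
df = n − k − 1 = 85 − 3 − 1 = 81.
One-sided p ≈ 0.9130, which is ≥ 0.05, so fail to reject H₀.
The data do not give significant evidence that the true slope on weekly training distance is positive, holding the other predictors fixed.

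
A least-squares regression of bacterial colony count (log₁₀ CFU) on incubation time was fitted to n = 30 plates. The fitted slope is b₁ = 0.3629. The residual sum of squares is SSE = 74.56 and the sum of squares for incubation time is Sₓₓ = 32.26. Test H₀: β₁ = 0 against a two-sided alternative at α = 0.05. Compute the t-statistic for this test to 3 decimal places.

MSE = SSE/(n − 2) = 74.56/28 = 2.66286.
SE(b₁) = √(MSE/Sₓₓ) = √(2.66286/32.26) = 0.287304.
t = 0.3629 / 0.287304 = 1.263.
df = n − 2 = 28.
Two-sided p ≈ 0.2170, which is ≥ 0.05, so fail to reject H₀.
The data do not give significant evidence of an association between incubation time and bacterial colony count.

t = 1.263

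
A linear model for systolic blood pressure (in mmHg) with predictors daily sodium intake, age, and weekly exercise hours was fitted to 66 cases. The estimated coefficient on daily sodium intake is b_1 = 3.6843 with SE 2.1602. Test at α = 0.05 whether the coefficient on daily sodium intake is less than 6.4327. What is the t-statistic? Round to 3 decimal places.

H₀: β₁ = 6.4327 vs H₁: β₁ < 6.4327.
t = (b_1 − β₁⁰)/SE = (3.6843 − 6.4327) / 2.1602 = -1.272.
df = n − k − 1 = 66 − 3 − 1 = 62.
One-sided p ≈ 0.1040, which is ≥ 0.05, so fail to reject H₀.
The data do not give significant evidence that the true slope on daily sodium intake is below 6.4327 mmHg per unit, holding the other predictors fixed.

t = -1.272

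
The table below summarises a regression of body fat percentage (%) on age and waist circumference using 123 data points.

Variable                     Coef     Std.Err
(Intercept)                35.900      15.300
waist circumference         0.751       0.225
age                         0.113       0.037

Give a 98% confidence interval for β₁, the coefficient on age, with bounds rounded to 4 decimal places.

Read off: b = 0.113, SE = 0.037 for age.
df = n − k − 1 = 123 − 2 − 1 = 120.
t* = t_{0.01, 120} = 2.357825.
Margin = t* × SE = 2.357825 × 0.037 = 0.087240.
CI: 0.113 ± 0.087240 → (0.0258, 0.2002).

(0.0258, 0.2002)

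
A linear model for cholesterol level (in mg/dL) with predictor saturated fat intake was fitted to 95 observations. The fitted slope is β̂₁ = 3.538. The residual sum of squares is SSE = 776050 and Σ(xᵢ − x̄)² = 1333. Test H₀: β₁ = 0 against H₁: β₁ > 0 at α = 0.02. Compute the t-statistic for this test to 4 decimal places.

MSE = SSE/(n − 2) = 776050/93 = 8344.62.
SE(β̂₁) = √(MSE/Sₓₓ) = √(8344.62/1333) = 2.50201.
t = 3.538 / 2.50201 = 1.4141.
df = n − 2 = 93.
One-sided p ≈ 0.0803, which is ≥ 0.02, so fail to reject H₀.
The data do not give significant evidence that the true slope on saturated fat intake is positive.

t = 1.4141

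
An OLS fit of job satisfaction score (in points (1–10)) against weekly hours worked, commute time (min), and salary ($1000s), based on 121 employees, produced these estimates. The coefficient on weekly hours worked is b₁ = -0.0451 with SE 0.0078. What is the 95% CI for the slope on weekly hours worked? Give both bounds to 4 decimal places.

df = n − k − 1 = 121 − 3 − 1 = 117.
t* = t_{0.025, 117} = 1.980448.
Margin = t* × SE = 1.980448 × 0.0078 = 0.015447.
CI: -0.0451 ± 0.015447 → (-0.0605, -0.0297).
With 95% confidence, each one-unit increase in weekly hours worked is associated with a change of between -0.0605 and -0.0297 points (1–10) in job satisfaction score, holding the other predictors fixed.

(-0.0605, -0.0297)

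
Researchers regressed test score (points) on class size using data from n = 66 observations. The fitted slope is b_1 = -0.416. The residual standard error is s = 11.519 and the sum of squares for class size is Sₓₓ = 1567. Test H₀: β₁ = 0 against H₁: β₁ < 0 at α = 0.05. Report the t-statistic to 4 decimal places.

t = -1.4296

SE(b_1) = s/√Sₓₓ = 11.519/√1567 = 0.290991.
t = -0.416 / 0.290991 = -1.4296.
df = n − 2 = 64.
One-sided p ≈ 0.0788, which is ≥ 0.05, so fail to reject H₀.
The data do not give significant evidence that the true slope on class size is negative.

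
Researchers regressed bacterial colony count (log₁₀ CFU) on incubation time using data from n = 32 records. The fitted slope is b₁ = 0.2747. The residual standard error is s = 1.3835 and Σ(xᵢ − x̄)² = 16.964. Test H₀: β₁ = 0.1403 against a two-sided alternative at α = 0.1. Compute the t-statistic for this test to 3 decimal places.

SE(b₁) = s/√Sₓₓ = 1.3835/√16.964 = 0.335904.
t = (0.2747 − 0.1403) / 0.335904 = 0.400.
df = n − 2 = 30.
Two-sided p ≈ 0.6919, which is ≥ 0.1, so fail to reject H₀.
The data are consistent with a true slope of 0.1403 log₁₀ CFU per unit of incubation time.

t = 0.400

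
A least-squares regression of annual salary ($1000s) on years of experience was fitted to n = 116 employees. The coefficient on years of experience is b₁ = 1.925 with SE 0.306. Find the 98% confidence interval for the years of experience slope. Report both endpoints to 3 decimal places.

(1.203, 2.647)

df = n − 2 = 116 − 2 = 114.
t* = t_{0.01, 114} = 2.359504.
Margin = t* × SE = 2.359504 × 0.306 = 0.72201.
CI: 1.925 ± 0.72201 → (1.203, 2.647).
With 98% confidence, each one-unit increase in years of experience is associated with a change of between 1.203 and 2.647 $1000s in annual salary.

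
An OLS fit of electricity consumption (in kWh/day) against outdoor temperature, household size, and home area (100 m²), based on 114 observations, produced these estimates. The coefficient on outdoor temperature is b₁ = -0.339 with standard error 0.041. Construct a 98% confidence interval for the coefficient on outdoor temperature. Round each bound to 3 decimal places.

df = n − k − 1 = 114 − 3 − 1 = 110.
t* = t_{0.01, 110} = 2.360726.
Margin = t* × SE = 2.360726 × 0.041 = 0.09679.
CI: -0.339 ± 0.09679 → (-0.436, -0.242).
With 98% confidence, each one-unit increase in outdoor temperature is associated with a change of between -0.436 and -0.242 kWh/day in electricity consumption, holding the other predictors fixed.

(-0.436, -0.242)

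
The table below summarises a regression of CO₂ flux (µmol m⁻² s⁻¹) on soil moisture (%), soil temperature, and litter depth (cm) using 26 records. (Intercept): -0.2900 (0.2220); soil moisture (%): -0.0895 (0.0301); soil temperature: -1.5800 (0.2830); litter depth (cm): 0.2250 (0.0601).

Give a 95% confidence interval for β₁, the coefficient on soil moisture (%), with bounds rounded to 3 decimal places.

Read off: b = -0.0895, SE = 0.0301 for soil moisture (%).
df = n − k − 1 = 26 − 3 − 1 = 22.
t* = t_{0.025, 22} = 2.073873.
Margin = t* × SE = 2.073873 × 0.0301 = 0.06242.
CI: -0.0895 ± 0.06242 → (-0.152, -0.027).

(-0.152, -0.027)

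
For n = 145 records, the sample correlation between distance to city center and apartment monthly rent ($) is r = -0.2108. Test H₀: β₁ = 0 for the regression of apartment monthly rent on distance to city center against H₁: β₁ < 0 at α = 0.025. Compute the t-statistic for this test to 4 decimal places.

t = r·√(n − 2)/√(1 − r²) = -0.2108·√143/√0.955563 = -2.5787.
df = n − 2 = 143.
One-sided p ≈ 0.0055, which is < 0.025, so reject H₀.
There is evidence of a linear association between distance to city center and apartment monthly rent.

t = -2.5787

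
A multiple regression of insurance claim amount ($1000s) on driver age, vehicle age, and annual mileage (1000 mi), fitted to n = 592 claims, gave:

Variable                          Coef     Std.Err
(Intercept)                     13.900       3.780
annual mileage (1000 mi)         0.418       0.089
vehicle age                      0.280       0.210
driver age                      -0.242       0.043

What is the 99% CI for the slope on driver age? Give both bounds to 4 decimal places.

Read off: b = -0.242, SE = 0.043 for driver age.
df = n − k − 1 = 592 − 3 − 1 = 588.
t* = t_{0.005, 588} = 2.584216.
Margin = t* × SE = 2.584216 × 0.043 = 0.111121.
CI: -0.242 ± 0.111121 → (-0.3531, -0.1309).

(-0.3531, -0.1309)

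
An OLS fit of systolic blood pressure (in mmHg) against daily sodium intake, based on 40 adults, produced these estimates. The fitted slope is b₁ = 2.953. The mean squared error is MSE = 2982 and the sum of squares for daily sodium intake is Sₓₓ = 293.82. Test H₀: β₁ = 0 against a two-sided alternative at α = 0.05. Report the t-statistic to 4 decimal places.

t = 0.9269

SE(b₁) = √(MSE/Sₓₓ) = √(2982/293.82) = 3.18576.
t = 2.953 / 3.18576 = 0.9269.
df = n − 2 = 38.
Two-sided p ≈ 0.3598, which is ≥ 0.05, so fail to reject H₀.
The data do not give significant evidence of an association between daily sodium intake and systolic blood pressure.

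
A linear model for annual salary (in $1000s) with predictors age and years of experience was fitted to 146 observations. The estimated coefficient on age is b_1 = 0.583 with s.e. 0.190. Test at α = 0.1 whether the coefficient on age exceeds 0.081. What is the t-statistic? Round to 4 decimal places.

t = 2.6421

H₀: β₁ = 0.081 vs H₁: β₁ > 0.081.
t = (b_1 − β₁⁰)/SE = (0.583 − 0.081) / 0.190 = 2.6421.
df = n − k − 1 = 146 − 2 − 1 = 143.
One-sided p ≈ 0.0046, which is < 0.1, so reject H₀.
There is evidence that the true slope on age exceeds 0.081 $1000s per unit, holding the other predictors fixed.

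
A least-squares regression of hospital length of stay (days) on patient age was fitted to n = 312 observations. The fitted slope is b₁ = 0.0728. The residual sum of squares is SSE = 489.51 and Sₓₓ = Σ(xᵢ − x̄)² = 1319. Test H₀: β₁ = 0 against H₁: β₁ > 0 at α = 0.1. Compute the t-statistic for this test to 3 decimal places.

MSE = SSE/(n − 2) = 489.51/310 = 1.57906.
SE(b₁) = √(MSE/Sₓₓ) = √(1.57906/1319) = 0.0346001.
t = 0.0728 / 0.0346001 = 2.104.
df = n − 2 = 310.
One-sided p ≈ 0.0181, which is < 0.1, so reject H₀.
There is evidence that the true slope on patient age is positive.

t = 2.104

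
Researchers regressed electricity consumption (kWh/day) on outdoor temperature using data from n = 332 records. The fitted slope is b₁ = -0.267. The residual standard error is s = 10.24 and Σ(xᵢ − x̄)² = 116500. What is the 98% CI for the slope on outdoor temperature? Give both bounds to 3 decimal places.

(-0.337, -0.197)

SE(b₁) = s/√Sₓₓ = 10.24/√116500 = 0.0300011.
df = n − 2 = 330.
t* = t_{0.01, 330} = 2.337701.
Margin = t* × SE = 2.337701 × 0.0300011 = 0.07013.
CI: -0.267 ± 0.07013 → (-0.337, -0.197).
With 98% confidence, each one-unit increase in outdoor temperature is associated with a change of between -0.337 and -0.197 kWh/day in electricity consumption.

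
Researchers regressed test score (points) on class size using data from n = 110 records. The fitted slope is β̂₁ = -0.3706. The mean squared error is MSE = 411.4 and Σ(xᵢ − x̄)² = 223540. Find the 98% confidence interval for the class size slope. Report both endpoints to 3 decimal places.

SE(β̂₁) = √(MSE/Sₓₓ) = √(411.4/223540) = 0.0428997.
df = n − 2 = 108.
t* = t_{0.01, 108} = 2.361372.
Margin = t* × SE = 2.361372 × 0.0428997 = 0.10130.
CI: -0.3706 ± 0.10130 → (-0.472, -0.269).
With 98% confidence, each one-unit increase in class size is associated with a change of between -0.472 and -0.269 points in test score.

(-0.472, -0.269)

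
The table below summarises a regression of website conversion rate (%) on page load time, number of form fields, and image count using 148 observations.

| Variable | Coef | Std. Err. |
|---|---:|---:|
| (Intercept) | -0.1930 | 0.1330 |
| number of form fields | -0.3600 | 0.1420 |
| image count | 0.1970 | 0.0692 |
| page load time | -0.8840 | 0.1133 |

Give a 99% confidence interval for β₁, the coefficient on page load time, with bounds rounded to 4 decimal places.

(-1.1798, -0.5882)

Read off: b = -0.8840, SE = 0.1133 for page load time.
df = n − k − 1 = 148 − 3 − 1 = 144.
t* = t_{0.005, 144} = 2.610402.
Margin = t* × SE = 2.610402 × 0.1133 = 0.295759.
CI: -0.8840 ± 0.295759 → (-1.1798, -0.5882).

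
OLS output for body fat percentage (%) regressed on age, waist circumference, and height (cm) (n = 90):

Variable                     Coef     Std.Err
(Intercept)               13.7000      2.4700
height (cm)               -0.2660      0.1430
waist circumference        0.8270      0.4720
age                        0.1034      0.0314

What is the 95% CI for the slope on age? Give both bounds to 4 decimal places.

Read off: b = 0.1034, SE = 0.0314 for age.
df = n − k − 1 = 90 − 3 − 1 = 86.
t* = t_{0.025, 86} = 1.987934.
Margin = t* × SE = 1.987934 × 0.0314 = 0.062421.
CI: 0.1034 ± 0.062421 → (0.0410, 0.1658).

(0.0410, 0.1658)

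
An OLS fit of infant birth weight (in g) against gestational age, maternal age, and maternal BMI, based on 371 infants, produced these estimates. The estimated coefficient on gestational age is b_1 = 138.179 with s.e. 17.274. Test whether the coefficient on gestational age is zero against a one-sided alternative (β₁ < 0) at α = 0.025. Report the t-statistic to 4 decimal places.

H₀: β₁ = 0 vs H₁: β₁ < 0.
t = (b_1 − β₁⁰)/SE = 138.179 / 17.274 = 7.9992.
df = n − k − 1 = 371 − 3 − 1 = 367.
One-sided p ≈ 1.0000, which is ≥ 0.025, so fail to reject H₀.
The data do not give significant evidence that the true slope on gestational age is negative, holding the other predictors fixed.

t = 7.9992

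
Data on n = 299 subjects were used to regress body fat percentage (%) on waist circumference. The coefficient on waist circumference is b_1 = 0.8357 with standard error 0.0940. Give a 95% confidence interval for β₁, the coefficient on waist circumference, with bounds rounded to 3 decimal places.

df = n − 2 = 299 − 2 = 297.
t* = t_{0.025, 297} = 1.967984.
Margin = t* × SE = 1.967984 × 0.0940 = 0.18499.
CI: 0.8357 ± 0.18499 → (0.651, 1.021).
With 95% confidence, each one-unit increase in waist circumference is associated with a change of between 0.651 and 1.021 % in body fat percentage.

(0.651, 1.021)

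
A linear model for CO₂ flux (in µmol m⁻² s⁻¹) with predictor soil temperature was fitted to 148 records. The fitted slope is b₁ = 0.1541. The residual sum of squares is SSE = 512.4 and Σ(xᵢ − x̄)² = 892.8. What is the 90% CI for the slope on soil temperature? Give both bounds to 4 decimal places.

(0.0503, 0.2579)

MSE = SSE/(n − 2) = 512.4/146 = 3.50959.
SE(b₁) = √(MSE/Sₓₓ) = √(3.50959/892.8) = 0.0626976.
df = n − 2 = 146.
t* = t_{0.05, 146} = 1.655357.
Margin = t* × SE = 1.655357 × 0.0626976 = 0.103787.
CI: 0.1541 ± 0.103787 → (0.0503, 0.2579).
With 90% confidence, each one-unit increase in soil temperature is associated with a change of between 0.0503 and 0.2579 µmol m⁻² s⁻¹ in CO₂ flux.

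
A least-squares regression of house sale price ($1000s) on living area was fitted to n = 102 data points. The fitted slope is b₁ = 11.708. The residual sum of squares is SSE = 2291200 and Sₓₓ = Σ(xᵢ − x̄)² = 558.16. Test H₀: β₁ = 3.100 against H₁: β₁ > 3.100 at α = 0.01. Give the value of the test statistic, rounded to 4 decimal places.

t = 1.3435

MSE = SSE/(n − 2) = 2291200/100 = 22912.
SE(b₁) = √(MSE/Sₓₓ) = √(22912/558.16) = 6.40696.
t = (11.708 − 3.100) / 6.40696 = 1.3435.
df = n − 2 = 100.
One-sided p ≈ 0.0911, which is ≥ 0.01, so fail to reject H₀.
The data do not give significant evidence that the true slope on living area exceeds 3.100 $1000s per unit.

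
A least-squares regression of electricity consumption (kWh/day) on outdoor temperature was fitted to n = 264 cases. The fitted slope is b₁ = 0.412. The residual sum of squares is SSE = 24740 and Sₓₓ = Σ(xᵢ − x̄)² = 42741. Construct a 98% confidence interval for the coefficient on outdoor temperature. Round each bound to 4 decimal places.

(0.3020, 0.5220)

MSE = SSE/(n − 2) = 24740/262 = 94.4275.
SE(b₁) = √(MSE/Sₓₓ) = √(94.4275/42741) = 0.0470031.
df = n − 2 = 262.
t* = t_{0.01, 262} = 2.340665.
Margin = t* × SE = 2.340665 × 0.0470031 = 0.110019.
CI: 0.412 ± 0.110019 → (0.3020, 0.5220).
With 98% confidence, each one-unit increase in outdoor temperature is associated with a change of between 0.3020 and 0.5220 kWh/day in electricity consumption.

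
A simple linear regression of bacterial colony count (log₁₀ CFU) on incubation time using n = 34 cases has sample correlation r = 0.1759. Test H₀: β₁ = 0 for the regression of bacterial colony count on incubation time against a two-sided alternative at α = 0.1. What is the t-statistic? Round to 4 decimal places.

t = 1.0108

t = r·√(n − 2)/√(1 − r²) = 0.1759·√32/√0.969059 = 1.0108.
df = n − 2 = 32.
Two-sided p ≈ 0.3197, which is ≥ 0.1, so fail to reject H₀.
The data do not give significant evidence of a linear association between incubation time and bacterial colony count.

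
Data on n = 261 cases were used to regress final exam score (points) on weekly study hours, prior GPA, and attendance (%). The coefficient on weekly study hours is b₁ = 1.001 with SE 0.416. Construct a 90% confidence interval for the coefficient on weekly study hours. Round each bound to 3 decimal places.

df = n − k − 1 = 261 − 3 − 1 = 257.
t* = t_{0.05, 257} = 1.650804.
Margin = t* × SE = 1.650804 × 0.416 = 0.68673.
CI: 1.001 ± 0.68673 → (0.314, 1.688).
With 90% confidence, each one-unit increase in weekly study hours is associated with a change of between 0.314 and 1.688 points in final exam score, holding the other predictors fixed.

(0.314, 1.688)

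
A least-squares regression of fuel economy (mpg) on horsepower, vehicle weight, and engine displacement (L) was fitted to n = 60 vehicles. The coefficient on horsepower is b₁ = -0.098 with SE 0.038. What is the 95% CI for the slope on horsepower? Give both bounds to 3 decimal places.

(-0.174, -0.022)

df = n − k − 1 = 60 − 3 − 1 = 56.
t* = t_{0.025, 56} = 2.003241.
Margin = t* × SE = 2.003241 × 0.038 = 0.07612.
CI: -0.098 ± 0.07612 → (-0.174, -0.022).
With 95% confidence, each one-unit increase in horsepower is associated with a change of between -0.174 and -0.022 mpg in fuel economy, holding the other predictors fixed.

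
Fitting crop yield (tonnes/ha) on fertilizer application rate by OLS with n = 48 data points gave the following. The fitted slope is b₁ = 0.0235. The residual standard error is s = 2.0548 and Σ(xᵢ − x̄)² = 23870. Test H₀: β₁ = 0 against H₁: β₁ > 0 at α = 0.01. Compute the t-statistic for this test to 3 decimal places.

SE(b₁) = s/√Sₓₓ = 2.0548/√23870 = 0.0132997.
t = 0.0235 / 0.0132997 = 1.767.
df = n − 2 = 46.
One-sided p ≈ 0.0419, which is ≥ 0.01, so fail to reject H₀.
The data do not give significant evidence that the true slope on fertilizer application rate is positive.

t = 1.767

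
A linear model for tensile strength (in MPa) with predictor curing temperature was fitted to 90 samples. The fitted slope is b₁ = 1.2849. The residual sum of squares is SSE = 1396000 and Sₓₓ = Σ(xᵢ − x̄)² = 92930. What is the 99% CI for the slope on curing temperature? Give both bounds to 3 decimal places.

MSE = SSE/(n − 2) = 1396000/88 = 15863.6.
SE(b₁) = √(MSE/Sₓₓ) = √(15863.6/92930) = 0.413165.
df = n − 2 = 88.
t* = t_{0.005, 88} = 2.632858.
Margin = t* × SE = 2.632858 × 0.413165 = 1.08780.
CI: 1.2849 ± 1.08780 → (0.197, 2.373).
With 99% confidence, each one-unit increase in curing temperature is associated with a change of between 0.197 and 2.373 MPa in tensile strength.

(0.197, 2.373)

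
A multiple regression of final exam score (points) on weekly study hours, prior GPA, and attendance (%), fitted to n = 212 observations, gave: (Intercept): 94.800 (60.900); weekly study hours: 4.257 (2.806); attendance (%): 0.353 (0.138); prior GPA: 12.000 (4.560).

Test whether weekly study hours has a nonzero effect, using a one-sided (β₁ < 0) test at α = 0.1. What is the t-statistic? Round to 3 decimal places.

Read off: b = 4.257, SE = 2.806 for weekly study hours.
H₀: β₁ = 0 vs H₁: β₁ < 0.
t = 4.257 / 2.806 = 1.517.
df = n − k − 1 = 212 − 3 − 1 = 208.
One-sided p ≈ 0.9346, which is ≥ 0.1, so fail to reject H₀.
The data do not give significant evidence that the true slope on weekly study hours is negative, holding the other predictors fixed.

t = 1.517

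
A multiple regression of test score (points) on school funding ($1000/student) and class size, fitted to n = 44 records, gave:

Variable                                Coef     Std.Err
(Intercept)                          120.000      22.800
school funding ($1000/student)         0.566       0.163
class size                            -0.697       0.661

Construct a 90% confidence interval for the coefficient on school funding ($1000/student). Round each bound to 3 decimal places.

(0.292, 0.840)

Read off: b = 0.566, SE = 0.163 for school funding ($1000/student).
df = n − k − 1 = 44 − 2 − 1 = 41.
t* = t_{0.05, 41} = 1.682878.
Margin = t* × SE = 1.682878 × 0.163 = 0.27431.
CI: 0.566 ± 0.27431 → (0.292, 0.840).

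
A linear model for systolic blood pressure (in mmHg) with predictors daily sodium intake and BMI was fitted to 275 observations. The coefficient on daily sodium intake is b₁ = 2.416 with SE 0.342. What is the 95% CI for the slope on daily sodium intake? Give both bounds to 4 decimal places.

df = n − k − 1 = 275 − 2 − 1 = 272.
t* = t_{0.025, 272} = 1.968724.
Margin = t* × SE = 1.968724 × 0.342 = 0.673304.
CI: 2.416 ± 0.673304 → (1.7427, 3.0893).
With 95% confidence, each one-unit increase in daily sodium intake is associated with a change of between 1.7427 and 3.0893 mmHg in systolic blood pressure, holding the other predictors fixed.

(1.7427, 3.0893)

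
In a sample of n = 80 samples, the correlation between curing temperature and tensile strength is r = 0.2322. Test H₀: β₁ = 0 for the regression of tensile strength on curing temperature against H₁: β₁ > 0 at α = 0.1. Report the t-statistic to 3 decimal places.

t = r·√(n − 2)/√(1 − r²) = 0.2322·√78/√0.946083 = 2.108.
df = n − 2 = 78.
One-sided p ≈ 0.0191, which is < 0.1, so reject H₀.
There is evidence of a linear association between curing temperature and tensile strength.

t = 2.108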